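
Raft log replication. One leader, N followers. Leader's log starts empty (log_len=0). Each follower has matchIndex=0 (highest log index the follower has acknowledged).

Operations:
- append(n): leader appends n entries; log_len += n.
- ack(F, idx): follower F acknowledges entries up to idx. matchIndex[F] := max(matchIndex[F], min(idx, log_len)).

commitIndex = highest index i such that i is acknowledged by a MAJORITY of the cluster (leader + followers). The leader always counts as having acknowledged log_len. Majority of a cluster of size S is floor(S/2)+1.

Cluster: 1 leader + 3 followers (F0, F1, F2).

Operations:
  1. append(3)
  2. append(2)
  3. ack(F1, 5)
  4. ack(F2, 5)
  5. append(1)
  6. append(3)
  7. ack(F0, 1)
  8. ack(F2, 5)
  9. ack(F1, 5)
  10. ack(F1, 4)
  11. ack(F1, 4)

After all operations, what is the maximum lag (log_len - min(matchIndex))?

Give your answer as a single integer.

Answer: 8

Derivation:
Op 1: append 3 -> log_len=3
Op 2: append 2 -> log_len=5
Op 3: F1 acks idx 5 -> match: F0=0 F1=5 F2=0; commitIndex=0
Op 4: F2 acks idx 5 -> match: F0=0 F1=5 F2=5; commitIndex=5
Op 5: append 1 -> log_len=6
Op 6: append 3 -> log_len=9
Op 7: F0 acks idx 1 -> match: F0=1 F1=5 F2=5; commitIndex=5
Op 8: F2 acks idx 5 -> match: F0=1 F1=5 F2=5; commitIndex=5
Op 9: F1 acks idx 5 -> match: F0=1 F1=5 F2=5; commitIndex=5
Op 10: F1 acks idx 4 -> match: F0=1 F1=5 F2=5; commitIndex=5
Op 11: F1 acks idx 4 -> match: F0=1 F1=5 F2=5; commitIndex=5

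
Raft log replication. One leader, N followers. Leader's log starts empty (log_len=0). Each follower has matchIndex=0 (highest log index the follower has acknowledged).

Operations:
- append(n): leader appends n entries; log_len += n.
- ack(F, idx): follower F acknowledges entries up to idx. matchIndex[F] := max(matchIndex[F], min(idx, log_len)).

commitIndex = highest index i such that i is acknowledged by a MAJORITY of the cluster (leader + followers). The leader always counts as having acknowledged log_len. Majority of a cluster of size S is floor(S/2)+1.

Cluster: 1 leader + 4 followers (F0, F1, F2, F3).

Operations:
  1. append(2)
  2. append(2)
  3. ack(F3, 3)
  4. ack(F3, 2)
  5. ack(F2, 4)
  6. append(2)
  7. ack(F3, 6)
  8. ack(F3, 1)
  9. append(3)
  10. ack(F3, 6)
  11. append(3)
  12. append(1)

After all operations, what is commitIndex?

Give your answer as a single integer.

Answer: 4

Derivation:
Op 1: append 2 -> log_len=2
Op 2: append 2 -> log_len=4
Op 3: F3 acks idx 3 -> match: F0=0 F1=0 F2=0 F3=3; commitIndex=0
Op 4: F3 acks idx 2 -> match: F0=0 F1=0 F2=0 F3=3; commitIndex=0
Op 5: F2 acks idx 4 -> match: F0=0 F1=0 F2=4 F3=3; commitIndex=3
Op 6: append 2 -> log_len=6
Op 7: F3 acks idx 6 -> match: F0=0 F1=0 F2=4 F3=6; commitIndex=4
Op 8: F3 acks idx 1 -> match: F0=0 F1=0 F2=4 F3=6; commitIndex=4
Op 9: append 3 -> log_len=9
Op 10: F3 acks idx 6 -> match: F0=0 F1=0 F2=4 F3=6; commitIndex=4
Op 11: append 3 -> log_len=12
Op 12: append 1 -> log_len=13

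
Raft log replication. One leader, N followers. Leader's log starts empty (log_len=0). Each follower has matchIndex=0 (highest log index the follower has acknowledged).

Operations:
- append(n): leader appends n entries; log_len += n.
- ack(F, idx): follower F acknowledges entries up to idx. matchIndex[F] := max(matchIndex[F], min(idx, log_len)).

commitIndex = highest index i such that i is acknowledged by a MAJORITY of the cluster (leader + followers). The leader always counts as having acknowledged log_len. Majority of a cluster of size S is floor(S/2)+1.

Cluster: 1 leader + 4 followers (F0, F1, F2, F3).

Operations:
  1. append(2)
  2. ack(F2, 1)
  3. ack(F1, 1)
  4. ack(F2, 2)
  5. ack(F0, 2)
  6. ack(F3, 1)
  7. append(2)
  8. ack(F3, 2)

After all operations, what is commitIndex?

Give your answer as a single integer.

Answer: 2

Derivation:
Op 1: append 2 -> log_len=2
Op 2: F2 acks idx 1 -> match: F0=0 F1=0 F2=1 F3=0; commitIndex=0
Op 3: F1 acks idx 1 -> match: F0=0 F1=1 F2=1 F3=0; commitIndex=1
Op 4: F2 acks idx 2 -> match: F0=0 F1=1 F2=2 F3=0; commitIndex=1
Op 5: F0 acks idx 2 -> match: F0=2 F1=1 F2=2 F3=0; commitIndex=2
Op 6: F3 acks idx 1 -> match: F0=2 F1=1 F2=2 F3=1; commitIndex=2
Op 7: append 2 -> log_len=4
Op 8: F3 acks idx 2 -> match: F0=2 F1=1 F2=2 F3=2; commitIndex=2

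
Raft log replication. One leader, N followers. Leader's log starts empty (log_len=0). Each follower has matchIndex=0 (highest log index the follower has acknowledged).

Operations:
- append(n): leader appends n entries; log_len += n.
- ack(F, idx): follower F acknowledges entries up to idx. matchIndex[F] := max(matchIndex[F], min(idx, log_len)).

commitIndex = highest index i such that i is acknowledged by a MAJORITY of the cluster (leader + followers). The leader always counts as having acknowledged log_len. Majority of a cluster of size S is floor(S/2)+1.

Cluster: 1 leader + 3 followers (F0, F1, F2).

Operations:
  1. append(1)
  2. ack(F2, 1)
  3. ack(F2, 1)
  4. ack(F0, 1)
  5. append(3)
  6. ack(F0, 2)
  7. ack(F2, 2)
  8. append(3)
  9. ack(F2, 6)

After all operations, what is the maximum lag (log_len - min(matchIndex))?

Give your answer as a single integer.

Answer: 7

Derivation:
Op 1: append 1 -> log_len=1
Op 2: F2 acks idx 1 -> match: F0=0 F1=0 F2=1; commitIndex=0
Op 3: F2 acks idx 1 -> match: F0=0 F1=0 F2=1; commitIndex=0
Op 4: F0 acks idx 1 -> match: F0=1 F1=0 F2=1; commitIndex=1
Op 5: append 3 -> log_len=4
Op 6: F0 acks idx 2 -> match: F0=2 F1=0 F2=1; commitIndex=1
Op 7: F2 acks idx 2 -> match: F0=2 F1=0 F2=2; commitIndex=2
Op 8: append 3 -> log_len=7
Op 9: F2 acks idx 6 -> match: F0=2 F1=0 F2=6; commitIndex=2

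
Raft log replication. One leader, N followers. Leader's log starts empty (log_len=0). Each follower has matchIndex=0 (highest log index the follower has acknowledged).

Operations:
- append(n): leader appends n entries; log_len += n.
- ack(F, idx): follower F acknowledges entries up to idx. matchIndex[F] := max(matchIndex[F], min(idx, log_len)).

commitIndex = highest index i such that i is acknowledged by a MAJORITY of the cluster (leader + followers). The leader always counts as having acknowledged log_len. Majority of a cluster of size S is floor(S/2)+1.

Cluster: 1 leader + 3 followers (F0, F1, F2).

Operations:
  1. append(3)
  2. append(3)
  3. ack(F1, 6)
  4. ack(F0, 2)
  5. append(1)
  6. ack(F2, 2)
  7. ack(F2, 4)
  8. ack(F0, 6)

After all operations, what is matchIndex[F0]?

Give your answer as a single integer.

Answer: 6

Derivation:
Op 1: append 3 -> log_len=3
Op 2: append 3 -> log_len=6
Op 3: F1 acks idx 6 -> match: F0=0 F1=6 F2=0; commitIndex=0
Op 4: F0 acks idx 2 -> match: F0=2 F1=6 F2=0; commitIndex=2
Op 5: append 1 -> log_len=7
Op 6: F2 acks idx 2 -> match: F0=2 F1=6 F2=2; commitIndex=2
Op 7: F2 acks idx 4 -> match: F0=2 F1=6 F2=4; commitIndex=4
Op 8: F0 acks idx 6 -> match: F0=6 F1=6 F2=4; commitIndex=6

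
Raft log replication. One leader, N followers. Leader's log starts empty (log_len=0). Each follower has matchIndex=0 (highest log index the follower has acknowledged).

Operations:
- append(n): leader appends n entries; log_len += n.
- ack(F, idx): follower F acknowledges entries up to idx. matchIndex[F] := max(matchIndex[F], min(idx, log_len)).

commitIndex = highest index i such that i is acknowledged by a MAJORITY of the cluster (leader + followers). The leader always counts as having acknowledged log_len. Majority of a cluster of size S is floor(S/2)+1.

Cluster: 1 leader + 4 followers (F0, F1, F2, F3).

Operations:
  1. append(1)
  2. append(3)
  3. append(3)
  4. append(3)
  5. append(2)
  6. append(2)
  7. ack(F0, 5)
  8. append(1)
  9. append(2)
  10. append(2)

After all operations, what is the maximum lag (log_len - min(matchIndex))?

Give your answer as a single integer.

Answer: 19

Derivation:
Op 1: append 1 -> log_len=1
Op 2: append 3 -> log_len=4
Op 3: append 3 -> log_len=7
Op 4: append 3 -> log_len=10
Op 5: append 2 -> log_len=12
Op 6: append 2 -> log_len=14
Op 7: F0 acks idx 5 -> match: F0=5 F1=0 F2=0 F3=0; commitIndex=0
Op 8: append 1 -> log_len=15
Op 9: append 2 -> log_len=17
Op 10: append 2 -> log_len=19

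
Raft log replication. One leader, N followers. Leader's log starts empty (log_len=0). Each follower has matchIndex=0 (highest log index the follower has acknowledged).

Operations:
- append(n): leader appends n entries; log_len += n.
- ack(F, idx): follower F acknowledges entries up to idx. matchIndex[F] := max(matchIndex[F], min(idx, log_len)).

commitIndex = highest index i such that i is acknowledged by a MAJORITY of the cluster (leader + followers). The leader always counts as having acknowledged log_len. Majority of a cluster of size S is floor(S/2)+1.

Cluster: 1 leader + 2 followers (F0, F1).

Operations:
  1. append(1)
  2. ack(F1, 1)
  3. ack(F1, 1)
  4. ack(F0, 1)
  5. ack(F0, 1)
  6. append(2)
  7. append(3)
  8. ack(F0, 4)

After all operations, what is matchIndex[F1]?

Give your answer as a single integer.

Op 1: append 1 -> log_len=1
Op 2: F1 acks idx 1 -> match: F0=0 F1=1; commitIndex=1
Op 3: F1 acks idx 1 -> match: F0=0 F1=1; commitIndex=1
Op 4: F0 acks idx 1 -> match: F0=1 F1=1; commitIndex=1
Op 5: F0 acks idx 1 -> match: F0=1 F1=1; commitIndex=1
Op 6: append 2 -> log_len=3
Op 7: append 3 -> log_len=6
Op 8: F0 acks idx 4 -> match: F0=4 F1=1; commitIndex=4

Answer: 1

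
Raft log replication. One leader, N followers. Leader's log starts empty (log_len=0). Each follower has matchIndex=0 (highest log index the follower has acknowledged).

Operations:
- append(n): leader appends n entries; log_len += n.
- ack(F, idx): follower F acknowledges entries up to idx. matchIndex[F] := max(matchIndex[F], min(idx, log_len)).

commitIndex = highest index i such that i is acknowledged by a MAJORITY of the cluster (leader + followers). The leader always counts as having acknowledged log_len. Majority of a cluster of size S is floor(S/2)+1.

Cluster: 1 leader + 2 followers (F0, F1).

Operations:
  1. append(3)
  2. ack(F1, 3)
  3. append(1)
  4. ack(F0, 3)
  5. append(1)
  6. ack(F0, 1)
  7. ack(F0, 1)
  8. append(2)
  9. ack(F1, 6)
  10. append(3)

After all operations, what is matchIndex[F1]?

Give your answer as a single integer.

Answer: 6

Derivation:
Op 1: append 3 -> log_len=3
Op 2: F1 acks idx 3 -> match: F0=0 F1=3; commitIndex=3
Op 3: append 1 -> log_len=4
Op 4: F0 acks idx 3 -> match: F0=3 F1=3; commitIndex=3
Op 5: append 1 -> log_len=5
Op 6: F0 acks idx 1 -> match: F0=3 F1=3; commitIndex=3
Op 7: F0 acks idx 1 -> match: F0=3 F1=3; commitIndex=3
Op 8: append 2 -> log_len=7
Op 9: F1 acks idx 6 -> match: F0=3 F1=6; commitIndex=6
Op 10: append 3 -> log_len=10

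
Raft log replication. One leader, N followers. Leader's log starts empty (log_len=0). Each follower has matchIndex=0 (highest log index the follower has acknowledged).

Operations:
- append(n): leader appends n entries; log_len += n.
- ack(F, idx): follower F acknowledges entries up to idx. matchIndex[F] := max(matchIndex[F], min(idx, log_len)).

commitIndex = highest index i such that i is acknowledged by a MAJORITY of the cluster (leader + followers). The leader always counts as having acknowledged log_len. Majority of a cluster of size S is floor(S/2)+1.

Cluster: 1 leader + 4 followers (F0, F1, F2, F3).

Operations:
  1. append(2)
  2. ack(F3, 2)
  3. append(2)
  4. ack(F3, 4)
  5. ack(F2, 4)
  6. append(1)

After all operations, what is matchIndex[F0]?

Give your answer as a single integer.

Op 1: append 2 -> log_len=2
Op 2: F3 acks idx 2 -> match: F0=0 F1=0 F2=0 F3=2; commitIndex=0
Op 3: append 2 -> log_len=4
Op 4: F3 acks idx 4 -> match: F0=0 F1=0 F2=0 F3=4; commitIndex=0
Op 5: F2 acks idx 4 -> match: F0=0 F1=0 F2=4 F3=4; commitIndex=4
Op 6: append 1 -> log_len=5

Answer: 0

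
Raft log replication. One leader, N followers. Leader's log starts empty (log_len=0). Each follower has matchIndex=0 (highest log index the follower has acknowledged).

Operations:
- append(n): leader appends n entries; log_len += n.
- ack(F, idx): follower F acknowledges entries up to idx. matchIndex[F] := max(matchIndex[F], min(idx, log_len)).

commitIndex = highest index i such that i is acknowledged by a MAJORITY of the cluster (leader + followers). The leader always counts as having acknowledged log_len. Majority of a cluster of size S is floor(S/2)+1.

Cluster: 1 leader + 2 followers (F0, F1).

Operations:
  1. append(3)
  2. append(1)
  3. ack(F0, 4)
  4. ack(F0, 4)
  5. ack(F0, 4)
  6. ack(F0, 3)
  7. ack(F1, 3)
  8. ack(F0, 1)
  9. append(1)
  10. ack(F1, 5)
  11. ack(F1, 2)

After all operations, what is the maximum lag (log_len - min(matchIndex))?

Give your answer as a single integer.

Answer: 1

Derivation:
Op 1: append 3 -> log_len=3
Op 2: append 1 -> log_len=4
Op 3: F0 acks idx 4 -> match: F0=4 F1=0; commitIndex=4
Op 4: F0 acks idx 4 -> match: F0=4 F1=0; commitIndex=4
Op 5: F0 acks idx 4 -> match: F0=4 F1=0; commitIndex=4
Op 6: F0 acks idx 3 -> match: F0=4 F1=0; commitIndex=4
Op 7: F1 acks idx 3 -> match: F0=4 F1=3; commitIndex=4
Op 8: F0 acks idx 1 -> match: F0=4 F1=3; commitIndex=4
Op 9: append 1 -> log_len=5
Op 10: F1 acks idx 5 -> match: F0=4 F1=5; commitIndex=5
Op 11: F1 acks idx 2 -> match: F0=4 F1=5; commitIndex=5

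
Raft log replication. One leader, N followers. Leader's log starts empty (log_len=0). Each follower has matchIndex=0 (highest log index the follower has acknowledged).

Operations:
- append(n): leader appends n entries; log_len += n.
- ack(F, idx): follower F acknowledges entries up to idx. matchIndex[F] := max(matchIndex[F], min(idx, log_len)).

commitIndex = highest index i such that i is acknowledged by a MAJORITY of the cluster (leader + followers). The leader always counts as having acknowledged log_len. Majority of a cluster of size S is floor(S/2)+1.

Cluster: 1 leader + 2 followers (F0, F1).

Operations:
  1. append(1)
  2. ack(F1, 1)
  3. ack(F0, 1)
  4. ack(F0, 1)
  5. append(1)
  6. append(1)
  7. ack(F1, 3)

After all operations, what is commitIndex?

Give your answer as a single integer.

Op 1: append 1 -> log_len=1
Op 2: F1 acks idx 1 -> match: F0=0 F1=1; commitIndex=1
Op 3: F0 acks idx 1 -> match: F0=1 F1=1; commitIndex=1
Op 4: F0 acks idx 1 -> match: F0=1 F1=1; commitIndex=1
Op 5: append 1 -> log_len=2
Op 6: append 1 -> log_len=3
Op 7: F1 acks idx 3 -> match: F0=1 F1=3; commitIndex=3

Answer: 3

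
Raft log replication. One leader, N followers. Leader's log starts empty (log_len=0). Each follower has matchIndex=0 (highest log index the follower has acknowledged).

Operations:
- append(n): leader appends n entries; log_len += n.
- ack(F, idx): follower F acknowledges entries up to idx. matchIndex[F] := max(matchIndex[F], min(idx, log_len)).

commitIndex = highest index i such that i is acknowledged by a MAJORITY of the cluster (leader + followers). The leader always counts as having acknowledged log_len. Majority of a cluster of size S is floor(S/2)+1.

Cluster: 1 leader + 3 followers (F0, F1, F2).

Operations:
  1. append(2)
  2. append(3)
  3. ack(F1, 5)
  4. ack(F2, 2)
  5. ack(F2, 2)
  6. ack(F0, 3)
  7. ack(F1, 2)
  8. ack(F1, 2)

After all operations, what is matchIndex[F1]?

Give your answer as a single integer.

Answer: 5

Derivation:
Op 1: append 2 -> log_len=2
Op 2: append 3 -> log_len=5
Op 3: F1 acks idx 5 -> match: F0=0 F1=5 F2=0; commitIndex=0
Op 4: F2 acks idx 2 -> match: F0=0 F1=5 F2=2; commitIndex=2
Op 5: F2 acks idx 2 -> match: F0=0 F1=5 F2=2; commitIndex=2
Op 6: F0 acks idx 3 -> match: F0=3 F1=5 F2=2; commitIndex=3
Op 7: F1 acks idx 2 -> match: F0=3 F1=5 F2=2; commitIndex=3
Op 8: F1 acks idx 2 -> match: F0=3 F1=5 F2=2; commitIndex=3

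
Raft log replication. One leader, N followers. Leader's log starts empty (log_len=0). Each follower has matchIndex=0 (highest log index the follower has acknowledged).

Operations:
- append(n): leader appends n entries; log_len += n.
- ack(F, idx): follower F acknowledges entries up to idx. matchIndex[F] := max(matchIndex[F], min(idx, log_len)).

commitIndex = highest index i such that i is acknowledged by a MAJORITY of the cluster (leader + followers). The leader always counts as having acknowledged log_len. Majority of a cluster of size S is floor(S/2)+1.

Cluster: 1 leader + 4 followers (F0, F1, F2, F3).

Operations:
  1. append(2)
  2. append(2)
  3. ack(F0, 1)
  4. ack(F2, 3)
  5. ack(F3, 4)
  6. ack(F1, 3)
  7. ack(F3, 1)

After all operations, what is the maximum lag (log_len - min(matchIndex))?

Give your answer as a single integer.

Answer: 3

Derivation:
Op 1: append 2 -> log_len=2
Op 2: append 2 -> log_len=4
Op 3: F0 acks idx 1 -> match: F0=1 F1=0 F2=0 F3=0; commitIndex=0
Op 4: F2 acks idx 3 -> match: F0=1 F1=0 F2=3 F3=0; commitIndex=1
Op 5: F3 acks idx 4 -> match: F0=1 F1=0 F2=3 F3=4; commitIndex=3
Op 6: F1 acks idx 3 -> match: F0=1 F1=3 F2=3 F3=4; commitIndex=3
Op 7: F3 acks idx 1 -> match: F0=1 F1=3 F2=3 F3=4; commitIndex=3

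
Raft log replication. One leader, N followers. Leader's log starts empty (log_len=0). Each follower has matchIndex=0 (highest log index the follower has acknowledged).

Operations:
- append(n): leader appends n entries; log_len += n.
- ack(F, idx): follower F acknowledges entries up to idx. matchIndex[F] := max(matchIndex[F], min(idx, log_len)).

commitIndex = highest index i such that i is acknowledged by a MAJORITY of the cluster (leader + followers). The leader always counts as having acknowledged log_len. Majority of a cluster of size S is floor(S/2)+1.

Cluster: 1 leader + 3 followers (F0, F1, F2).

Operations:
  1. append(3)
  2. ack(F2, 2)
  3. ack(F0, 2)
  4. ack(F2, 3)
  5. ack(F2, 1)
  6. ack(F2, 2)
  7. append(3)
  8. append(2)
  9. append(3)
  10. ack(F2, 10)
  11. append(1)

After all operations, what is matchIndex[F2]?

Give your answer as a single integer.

Op 1: append 3 -> log_len=3
Op 2: F2 acks idx 2 -> match: F0=0 F1=0 F2=2; commitIndex=0
Op 3: F0 acks idx 2 -> match: F0=2 F1=0 F2=2; commitIndex=2
Op 4: F2 acks idx 3 -> match: F0=2 F1=0 F2=3; commitIndex=2
Op 5: F2 acks idx 1 -> match: F0=2 F1=0 F2=3; commitIndex=2
Op 6: F2 acks idx 2 -> match: F0=2 F1=0 F2=3; commitIndex=2
Op 7: append 3 -> log_len=6
Op 8: append 2 -> log_len=8
Op 9: append 3 -> log_len=11
Op 10: F2 acks idx 10 -> match: F0=2 F1=0 F2=10; commitIndex=2
Op 11: append 1 -> log_len=12

Answer: 10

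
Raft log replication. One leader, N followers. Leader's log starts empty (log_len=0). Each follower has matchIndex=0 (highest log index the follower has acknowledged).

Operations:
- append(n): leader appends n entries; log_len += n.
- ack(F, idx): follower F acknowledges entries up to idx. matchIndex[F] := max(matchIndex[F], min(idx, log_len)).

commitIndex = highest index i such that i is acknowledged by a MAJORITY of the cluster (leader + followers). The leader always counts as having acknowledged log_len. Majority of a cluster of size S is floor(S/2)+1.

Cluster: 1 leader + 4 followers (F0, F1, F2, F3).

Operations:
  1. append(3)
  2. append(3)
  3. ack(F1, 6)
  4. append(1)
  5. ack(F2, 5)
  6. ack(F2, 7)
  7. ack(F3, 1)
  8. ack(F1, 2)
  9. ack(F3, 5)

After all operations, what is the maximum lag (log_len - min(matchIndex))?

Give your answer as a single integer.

Answer: 7

Derivation:
Op 1: append 3 -> log_len=3
Op 2: append 3 -> log_len=6
Op 3: F1 acks idx 6 -> match: F0=0 F1=6 F2=0 F3=0; commitIndex=0
Op 4: append 1 -> log_len=7
Op 5: F2 acks idx 5 -> match: F0=0 F1=6 F2=5 F3=0; commitIndex=5
Op 6: F2 acks idx 7 -> match: F0=0 F1=6 F2=7 F3=0; commitIndex=6
Op 7: F3 acks idx 1 -> match: F0=0 F1=6 F2=7 F3=1; commitIndex=6
Op 8: F1 acks idx 2 -> match: F0=0 F1=6 F2=7 F3=1; commitIndex=6
Op 9: F3 acks idx 5 -> match: F0=0 F1=6 F2=7 F3=5; commitIndex=6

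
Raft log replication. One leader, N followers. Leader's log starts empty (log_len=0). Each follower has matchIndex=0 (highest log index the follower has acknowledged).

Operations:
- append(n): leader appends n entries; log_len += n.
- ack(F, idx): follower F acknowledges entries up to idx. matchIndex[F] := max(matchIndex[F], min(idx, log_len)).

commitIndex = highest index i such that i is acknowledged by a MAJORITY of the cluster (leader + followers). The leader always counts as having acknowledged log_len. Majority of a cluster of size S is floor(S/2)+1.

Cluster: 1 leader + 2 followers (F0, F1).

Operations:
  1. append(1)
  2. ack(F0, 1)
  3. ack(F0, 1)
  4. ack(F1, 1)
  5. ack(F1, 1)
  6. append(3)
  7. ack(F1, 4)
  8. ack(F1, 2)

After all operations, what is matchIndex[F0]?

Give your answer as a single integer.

Answer: 1

Derivation:
Op 1: append 1 -> log_len=1
Op 2: F0 acks idx 1 -> match: F0=1 F1=0; commitIndex=1
Op 3: F0 acks idx 1 -> match: F0=1 F1=0; commitIndex=1
Op 4: F1 acks idx 1 -> match: F0=1 F1=1; commitIndex=1
Op 5: F1 acks idx 1 -> match: F0=1 F1=1; commitIndex=1
Op 6: append 3 -> log_len=4
Op 7: F1 acks idx 4 -> match: F0=1 F1=4; commitIndex=4
Op 8: F1 acks idx 2 -> match: F0=1 F1=4; commitIndex=4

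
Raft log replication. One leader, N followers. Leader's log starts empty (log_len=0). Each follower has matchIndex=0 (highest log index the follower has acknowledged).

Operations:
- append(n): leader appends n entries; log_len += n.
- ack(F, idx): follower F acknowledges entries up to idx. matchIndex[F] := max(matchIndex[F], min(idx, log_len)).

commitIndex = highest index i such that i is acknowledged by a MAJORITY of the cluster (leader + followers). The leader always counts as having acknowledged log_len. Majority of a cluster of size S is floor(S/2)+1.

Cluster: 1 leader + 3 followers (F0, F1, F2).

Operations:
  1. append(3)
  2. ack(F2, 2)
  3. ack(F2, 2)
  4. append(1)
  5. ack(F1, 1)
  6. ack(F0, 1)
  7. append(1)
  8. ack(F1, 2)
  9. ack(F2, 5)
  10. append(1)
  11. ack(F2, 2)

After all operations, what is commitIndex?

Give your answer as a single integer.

Op 1: append 3 -> log_len=3
Op 2: F2 acks idx 2 -> match: F0=0 F1=0 F2=2; commitIndex=0
Op 3: F2 acks idx 2 -> match: F0=0 F1=0 F2=2; commitIndex=0
Op 4: append 1 -> log_len=4
Op 5: F1 acks idx 1 -> match: F0=0 F1=1 F2=2; commitIndex=1
Op 6: F0 acks idx 1 -> match: F0=1 F1=1 F2=2; commitIndex=1
Op 7: append 1 -> log_len=5
Op 8: F1 acks idx 2 -> match: F0=1 F1=2 F2=2; commitIndex=2
Op 9: F2 acks idx 5 -> match: F0=1 F1=2 F2=5; commitIndex=2
Op 10: append 1 -> log_len=6
Op 11: F2 acks idx 2 -> match: F0=1 F1=2 F2=5; commitIndex=2

Answer: 2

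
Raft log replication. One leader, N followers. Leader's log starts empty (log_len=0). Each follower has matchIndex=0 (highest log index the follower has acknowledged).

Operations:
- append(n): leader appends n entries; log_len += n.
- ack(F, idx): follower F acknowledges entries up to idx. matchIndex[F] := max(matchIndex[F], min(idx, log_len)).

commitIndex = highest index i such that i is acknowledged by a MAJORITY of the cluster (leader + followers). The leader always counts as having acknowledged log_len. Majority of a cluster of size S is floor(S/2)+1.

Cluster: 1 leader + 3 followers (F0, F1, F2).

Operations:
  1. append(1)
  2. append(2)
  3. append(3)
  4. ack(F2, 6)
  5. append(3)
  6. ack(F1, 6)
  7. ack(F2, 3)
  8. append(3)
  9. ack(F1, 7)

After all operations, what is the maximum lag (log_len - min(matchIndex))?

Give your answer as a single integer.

Op 1: append 1 -> log_len=1
Op 2: append 2 -> log_len=3
Op 3: append 3 -> log_len=6
Op 4: F2 acks idx 6 -> match: F0=0 F1=0 F2=6; commitIndex=0
Op 5: append 3 -> log_len=9
Op 6: F1 acks idx 6 -> match: F0=0 F1=6 F2=6; commitIndex=6
Op 7: F2 acks idx 3 -> match: F0=0 F1=6 F2=6; commitIndex=6
Op 8: append 3 -> log_len=12
Op 9: F1 acks idx 7 -> match: F0=0 F1=7 F2=6; commitIndex=6

Answer: 12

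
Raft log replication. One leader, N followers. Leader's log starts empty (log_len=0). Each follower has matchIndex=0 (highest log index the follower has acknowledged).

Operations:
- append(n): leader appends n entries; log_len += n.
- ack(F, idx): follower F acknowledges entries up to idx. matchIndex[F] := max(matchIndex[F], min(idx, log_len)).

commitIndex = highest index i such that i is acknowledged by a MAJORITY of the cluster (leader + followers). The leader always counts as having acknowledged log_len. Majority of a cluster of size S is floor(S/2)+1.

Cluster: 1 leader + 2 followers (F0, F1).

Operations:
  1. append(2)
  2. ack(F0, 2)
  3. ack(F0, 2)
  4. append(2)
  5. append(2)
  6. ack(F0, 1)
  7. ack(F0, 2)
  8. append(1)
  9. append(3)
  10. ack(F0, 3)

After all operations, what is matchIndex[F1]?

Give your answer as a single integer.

Op 1: append 2 -> log_len=2
Op 2: F0 acks idx 2 -> match: F0=2 F1=0; commitIndex=2
Op 3: F0 acks idx 2 -> match: F0=2 F1=0; commitIndex=2
Op 4: append 2 -> log_len=4
Op 5: append 2 -> log_len=6
Op 6: F0 acks idx 1 -> match: F0=2 F1=0; commitIndex=2
Op 7: F0 acks idx 2 -> match: F0=2 F1=0; commitIndex=2
Op 8: append 1 -> log_len=7
Op 9: append 3 -> log_len=10
Op 10: F0 acks idx 3 -> match: F0=3 F1=0; commitIndex=3

Answer: 0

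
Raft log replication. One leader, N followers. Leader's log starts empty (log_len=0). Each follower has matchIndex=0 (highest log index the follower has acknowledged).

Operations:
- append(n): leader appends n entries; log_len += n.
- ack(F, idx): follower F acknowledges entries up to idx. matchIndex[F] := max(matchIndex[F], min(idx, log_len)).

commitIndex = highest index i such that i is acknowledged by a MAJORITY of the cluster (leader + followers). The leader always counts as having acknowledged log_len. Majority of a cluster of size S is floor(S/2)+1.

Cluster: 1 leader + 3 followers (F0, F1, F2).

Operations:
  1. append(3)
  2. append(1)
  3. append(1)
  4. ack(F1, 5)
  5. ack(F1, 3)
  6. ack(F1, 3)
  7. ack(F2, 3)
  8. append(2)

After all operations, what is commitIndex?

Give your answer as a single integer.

Op 1: append 3 -> log_len=3
Op 2: append 1 -> log_len=4
Op 3: append 1 -> log_len=5
Op 4: F1 acks idx 5 -> match: F0=0 F1=5 F2=0; commitIndex=0
Op 5: F1 acks idx 3 -> match: F0=0 F1=5 F2=0; commitIndex=0
Op 6: F1 acks idx 3 -> match: F0=0 F1=5 F2=0; commitIndex=0
Op 7: F2 acks idx 3 -> match: F0=0 F1=5 F2=3; commitIndex=3
Op 8: append 2 -> log_len=7

Answer: 3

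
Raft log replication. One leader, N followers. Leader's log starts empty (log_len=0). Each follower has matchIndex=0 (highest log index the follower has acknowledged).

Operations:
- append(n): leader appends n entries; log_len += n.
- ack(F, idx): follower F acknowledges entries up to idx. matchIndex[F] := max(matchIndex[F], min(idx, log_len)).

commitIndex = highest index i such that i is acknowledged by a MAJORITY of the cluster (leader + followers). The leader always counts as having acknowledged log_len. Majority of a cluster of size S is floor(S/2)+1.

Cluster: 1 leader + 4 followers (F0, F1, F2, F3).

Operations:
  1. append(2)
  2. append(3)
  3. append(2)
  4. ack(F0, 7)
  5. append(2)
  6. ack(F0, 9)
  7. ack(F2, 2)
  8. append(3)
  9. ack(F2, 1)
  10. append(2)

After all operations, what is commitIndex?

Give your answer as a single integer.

Answer: 2

Derivation:
Op 1: append 2 -> log_len=2
Op 2: append 3 -> log_len=5
Op 3: append 2 -> log_len=7
Op 4: F0 acks idx 7 -> match: F0=7 F1=0 F2=0 F3=0; commitIndex=0
Op 5: append 2 -> log_len=9
Op 6: F0 acks idx 9 -> match: F0=9 F1=0 F2=0 F3=0; commitIndex=0
Op 7: F2 acks idx 2 -> match: F0=9 F1=0 F2=2 F3=0; commitIndex=2
Op 8: append 3 -> log_len=12
Op 9: F2 acks idx 1 -> match: F0=9 F1=0 F2=2 F3=0; commitIndex=2
Op 10: append 2 -> log_len=14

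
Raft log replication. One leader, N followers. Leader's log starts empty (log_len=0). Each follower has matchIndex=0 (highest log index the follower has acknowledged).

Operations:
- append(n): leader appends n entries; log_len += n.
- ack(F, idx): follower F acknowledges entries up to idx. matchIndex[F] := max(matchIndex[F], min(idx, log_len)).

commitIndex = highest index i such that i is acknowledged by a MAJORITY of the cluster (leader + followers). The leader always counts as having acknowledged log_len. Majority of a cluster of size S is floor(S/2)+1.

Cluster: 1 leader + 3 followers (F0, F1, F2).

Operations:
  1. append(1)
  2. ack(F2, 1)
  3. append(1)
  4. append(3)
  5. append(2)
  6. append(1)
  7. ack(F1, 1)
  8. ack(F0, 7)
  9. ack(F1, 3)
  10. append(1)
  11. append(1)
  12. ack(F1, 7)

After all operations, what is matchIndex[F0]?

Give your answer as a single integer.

Answer: 7

Derivation:
Op 1: append 1 -> log_len=1
Op 2: F2 acks idx 1 -> match: F0=0 F1=0 F2=1; commitIndex=0
Op 3: append 1 -> log_len=2
Op 4: append 3 -> log_len=5
Op 5: append 2 -> log_len=7
Op 6: append 1 -> log_len=8
Op 7: F1 acks idx 1 -> match: F0=0 F1=1 F2=1; commitIndex=1
Op 8: F0 acks idx 7 -> match: F0=7 F1=1 F2=1; commitIndex=1
Op 9: F1 acks idx 3 -> match: F0=7 F1=3 F2=1; commitIndex=3
Op 10: append 1 -> log_len=9
Op 11: append 1 -> log_len=10
Op 12: F1 acks idx 7 -> match: F0=7 F1=7 F2=1; commitIndex=7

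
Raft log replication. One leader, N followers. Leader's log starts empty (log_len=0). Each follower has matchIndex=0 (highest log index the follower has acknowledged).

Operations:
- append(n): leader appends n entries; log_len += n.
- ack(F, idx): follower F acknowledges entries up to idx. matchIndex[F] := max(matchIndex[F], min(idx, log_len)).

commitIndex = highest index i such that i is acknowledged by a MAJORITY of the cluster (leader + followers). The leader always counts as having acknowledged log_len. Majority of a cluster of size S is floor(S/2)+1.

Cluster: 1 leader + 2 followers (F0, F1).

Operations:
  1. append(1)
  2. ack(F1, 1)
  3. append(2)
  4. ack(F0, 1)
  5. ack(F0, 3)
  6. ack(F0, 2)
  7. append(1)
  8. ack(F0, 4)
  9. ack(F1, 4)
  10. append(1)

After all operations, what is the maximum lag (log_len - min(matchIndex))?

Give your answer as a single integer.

Answer: 1

Derivation:
Op 1: append 1 -> log_len=1
Op 2: F1 acks idx 1 -> match: F0=0 F1=1; commitIndex=1
Op 3: append 2 -> log_len=3
Op 4: F0 acks idx 1 -> match: F0=1 F1=1; commitIndex=1
Op 5: F0 acks idx 3 -> match: F0=3 F1=1; commitIndex=3
Op 6: F0 acks idx 2 -> match: F0=3 F1=1; commitIndex=3
Op 7: append 1 -> log_len=4
Op 8: F0 acks idx 4 -> match: F0=4 F1=1; commitIndex=4
Op 9: F1 acks idx 4 -> match: F0=4 F1=4; commitIndex=4
Op 10: append 1 -> log_len=5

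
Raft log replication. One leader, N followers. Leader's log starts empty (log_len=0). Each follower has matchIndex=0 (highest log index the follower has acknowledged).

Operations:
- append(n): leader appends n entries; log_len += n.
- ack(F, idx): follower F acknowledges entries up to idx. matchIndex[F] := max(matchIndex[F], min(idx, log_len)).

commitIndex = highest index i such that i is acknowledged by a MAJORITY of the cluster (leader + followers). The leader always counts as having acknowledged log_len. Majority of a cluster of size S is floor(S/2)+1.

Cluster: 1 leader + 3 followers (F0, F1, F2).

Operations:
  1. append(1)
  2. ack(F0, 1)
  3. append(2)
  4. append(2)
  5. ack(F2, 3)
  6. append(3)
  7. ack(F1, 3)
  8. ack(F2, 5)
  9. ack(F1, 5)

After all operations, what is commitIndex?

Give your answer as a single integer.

Op 1: append 1 -> log_len=1
Op 2: F0 acks idx 1 -> match: F0=1 F1=0 F2=0; commitIndex=0
Op 3: append 2 -> log_len=3
Op 4: append 2 -> log_len=5
Op 5: F2 acks idx 3 -> match: F0=1 F1=0 F2=3; commitIndex=1
Op 6: append 3 -> log_len=8
Op 7: F1 acks idx 3 -> match: F0=1 F1=3 F2=3; commitIndex=3
Op 8: F2 acks idx 5 -> match: F0=1 F1=3 F2=5; commitIndex=3
Op 9: F1 acks idx 5 -> match: F0=1 F1=5 F2=5; commitIndex=5

Answer: 5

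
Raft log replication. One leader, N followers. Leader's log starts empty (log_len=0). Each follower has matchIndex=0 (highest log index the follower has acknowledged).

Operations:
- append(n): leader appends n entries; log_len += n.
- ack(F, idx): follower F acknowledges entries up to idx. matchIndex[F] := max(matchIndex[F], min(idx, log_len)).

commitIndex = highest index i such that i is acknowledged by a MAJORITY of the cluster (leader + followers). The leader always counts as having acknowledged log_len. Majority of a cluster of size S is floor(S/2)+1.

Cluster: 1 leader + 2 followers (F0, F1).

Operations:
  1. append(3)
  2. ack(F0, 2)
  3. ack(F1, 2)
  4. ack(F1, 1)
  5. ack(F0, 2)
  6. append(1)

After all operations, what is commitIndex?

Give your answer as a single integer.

Op 1: append 3 -> log_len=3
Op 2: F0 acks idx 2 -> match: F0=2 F1=0; commitIndex=2
Op 3: F1 acks idx 2 -> match: F0=2 F1=2; commitIndex=2
Op 4: F1 acks idx 1 -> match: F0=2 F1=2; commitIndex=2
Op 5: F0 acks idx 2 -> match: F0=2 F1=2; commitIndex=2
Op 6: append 1 -> log_len=4

Answer: 2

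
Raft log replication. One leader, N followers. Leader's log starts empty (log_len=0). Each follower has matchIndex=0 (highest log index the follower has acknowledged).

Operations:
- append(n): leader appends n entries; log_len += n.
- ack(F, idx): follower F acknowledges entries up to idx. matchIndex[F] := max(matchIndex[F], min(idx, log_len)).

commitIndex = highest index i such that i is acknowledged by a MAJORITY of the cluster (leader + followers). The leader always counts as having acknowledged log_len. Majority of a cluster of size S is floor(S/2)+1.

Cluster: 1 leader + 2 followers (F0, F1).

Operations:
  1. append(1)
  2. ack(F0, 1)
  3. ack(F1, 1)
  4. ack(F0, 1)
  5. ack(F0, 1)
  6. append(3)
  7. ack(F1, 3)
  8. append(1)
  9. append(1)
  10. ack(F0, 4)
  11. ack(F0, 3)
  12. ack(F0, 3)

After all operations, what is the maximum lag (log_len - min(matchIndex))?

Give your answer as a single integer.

Op 1: append 1 -> log_len=1
Op 2: F0 acks idx 1 -> match: F0=1 F1=0; commitIndex=1
Op 3: F1 acks idx 1 -> match: F0=1 F1=1; commitIndex=1
Op 4: F0 acks idx 1 -> match: F0=1 F1=1; commitIndex=1
Op 5: F0 acks idx 1 -> match: F0=1 F1=1; commitIndex=1
Op 6: append 3 -> log_len=4
Op 7: F1 acks idx 3 -> match: F0=1 F1=3; commitIndex=3
Op 8: append 1 -> log_len=5
Op 9: append 1 -> log_len=6
Op 10: F0 acks idx 4 -> match: F0=4 F1=3; commitIndex=4
Op 11: F0 acks idx 3 -> match: F0=4 F1=3; commitIndex=4
Op 12: F0 acks idx 3 -> match: F0=4 F1=3; commitIndex=4

Answer: 3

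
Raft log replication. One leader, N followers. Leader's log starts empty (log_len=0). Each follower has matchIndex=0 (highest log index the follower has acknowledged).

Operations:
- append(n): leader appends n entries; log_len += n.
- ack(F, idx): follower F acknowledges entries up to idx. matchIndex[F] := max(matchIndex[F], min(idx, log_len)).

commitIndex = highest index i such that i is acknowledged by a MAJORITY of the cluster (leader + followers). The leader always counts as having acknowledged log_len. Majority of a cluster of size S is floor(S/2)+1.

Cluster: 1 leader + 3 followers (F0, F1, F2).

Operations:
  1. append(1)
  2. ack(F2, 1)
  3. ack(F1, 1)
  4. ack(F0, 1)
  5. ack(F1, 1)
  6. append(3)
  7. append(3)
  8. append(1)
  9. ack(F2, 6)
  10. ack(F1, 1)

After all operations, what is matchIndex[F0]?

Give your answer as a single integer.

Op 1: append 1 -> log_len=1
Op 2: F2 acks idx 1 -> match: F0=0 F1=0 F2=1; commitIndex=0
Op 3: F1 acks idx 1 -> match: F0=0 F1=1 F2=1; commitIndex=1
Op 4: F0 acks idx 1 -> match: F0=1 F1=1 F2=1; commitIndex=1
Op 5: F1 acks idx 1 -> match: F0=1 F1=1 F2=1; commitIndex=1
Op 6: append 3 -> log_len=4
Op 7: append 3 -> log_len=7
Op 8: append 1 -> log_len=8
Op 9: F2 acks idx 6 -> match: F0=1 F1=1 F2=6; commitIndex=1
Op 10: F1 acks idx 1 -> match: F0=1 F1=1 F2=6; commitIndex=1

Answer: 1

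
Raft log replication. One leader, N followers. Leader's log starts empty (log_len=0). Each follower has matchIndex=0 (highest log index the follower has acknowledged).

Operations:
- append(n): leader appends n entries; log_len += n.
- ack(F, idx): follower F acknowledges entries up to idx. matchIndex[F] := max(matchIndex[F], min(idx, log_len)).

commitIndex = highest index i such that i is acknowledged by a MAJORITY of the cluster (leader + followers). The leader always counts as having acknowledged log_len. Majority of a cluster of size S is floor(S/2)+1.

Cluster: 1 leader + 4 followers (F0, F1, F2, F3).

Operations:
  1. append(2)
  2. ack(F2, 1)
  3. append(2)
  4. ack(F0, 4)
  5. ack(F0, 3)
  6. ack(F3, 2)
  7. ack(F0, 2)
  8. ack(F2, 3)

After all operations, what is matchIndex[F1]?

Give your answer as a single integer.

Answer: 0

Derivation:
Op 1: append 2 -> log_len=2
Op 2: F2 acks idx 1 -> match: F0=0 F1=0 F2=1 F3=0; commitIndex=0
Op 3: append 2 -> log_len=4
Op 4: F0 acks idx 4 -> match: F0=4 F1=0 F2=1 F3=0; commitIndex=1
Op 5: F0 acks idx 3 -> match: F0=4 F1=0 F2=1 F3=0; commitIndex=1
Op 6: F3 acks idx 2 -> match: F0=4 F1=0 F2=1 F3=2; commitIndex=2
Op 7: F0 acks idx 2 -> match: F0=4 F1=0 F2=1 F3=2; commitIndex=2
Op 8: F2 acks idx 3 -> match: F0=4 F1=0 F2=3 F3=2; commitIndex=3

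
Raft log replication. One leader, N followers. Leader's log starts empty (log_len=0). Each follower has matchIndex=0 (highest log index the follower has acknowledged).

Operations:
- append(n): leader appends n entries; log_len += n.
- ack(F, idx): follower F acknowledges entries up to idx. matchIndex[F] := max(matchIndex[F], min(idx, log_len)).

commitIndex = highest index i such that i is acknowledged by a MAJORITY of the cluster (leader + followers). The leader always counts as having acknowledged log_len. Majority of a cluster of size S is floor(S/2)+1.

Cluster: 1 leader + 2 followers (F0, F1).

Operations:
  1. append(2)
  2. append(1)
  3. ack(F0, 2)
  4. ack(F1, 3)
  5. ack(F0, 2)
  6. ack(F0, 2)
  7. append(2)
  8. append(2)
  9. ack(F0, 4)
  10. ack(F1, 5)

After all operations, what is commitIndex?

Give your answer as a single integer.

Op 1: append 2 -> log_len=2
Op 2: append 1 -> log_len=3
Op 3: F0 acks idx 2 -> match: F0=2 F1=0; commitIndex=2
Op 4: F1 acks idx 3 -> match: F0=2 F1=3; commitIndex=3
Op 5: F0 acks idx 2 -> match: F0=2 F1=3; commitIndex=3
Op 6: F0 acks idx 2 -> match: F0=2 F1=3; commitIndex=3
Op 7: append 2 -> log_len=5
Op 8: append 2 -> log_len=7
Op 9: F0 acks idx 4 -> match: F0=4 F1=3; commitIndex=4
Op 10: F1 acks idx 5 -> match: F0=4 F1=5; commitIndex=5

Answer: 5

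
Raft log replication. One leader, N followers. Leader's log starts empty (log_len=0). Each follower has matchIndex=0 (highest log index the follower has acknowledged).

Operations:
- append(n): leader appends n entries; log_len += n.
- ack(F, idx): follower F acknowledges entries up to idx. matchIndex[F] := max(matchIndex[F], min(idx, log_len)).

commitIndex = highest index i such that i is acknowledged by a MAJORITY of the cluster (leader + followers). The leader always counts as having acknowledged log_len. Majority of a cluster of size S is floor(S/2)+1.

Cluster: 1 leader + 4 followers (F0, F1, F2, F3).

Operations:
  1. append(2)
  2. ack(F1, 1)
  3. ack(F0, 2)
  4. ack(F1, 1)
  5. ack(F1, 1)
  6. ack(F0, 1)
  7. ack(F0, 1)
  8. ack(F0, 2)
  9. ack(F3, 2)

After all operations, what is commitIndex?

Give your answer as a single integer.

Op 1: append 2 -> log_len=2
Op 2: F1 acks idx 1 -> match: F0=0 F1=1 F2=0 F3=0; commitIndex=0
Op 3: F0 acks idx 2 -> match: F0=2 F1=1 F2=0 F3=0; commitIndex=1
Op 4: F1 acks idx 1 -> match: F0=2 F1=1 F2=0 F3=0; commitIndex=1
Op 5: F1 acks idx 1 -> match: F0=2 F1=1 F2=0 F3=0; commitIndex=1
Op 6: F0 acks idx 1 -> match: F0=2 F1=1 F2=0 F3=0; commitIndex=1
Op 7: F0 acks idx 1 -> match: F0=2 F1=1 F2=0 F3=0; commitIndex=1
Op 8: F0 acks idx 2 -> match: F0=2 F1=1 F2=0 F3=0; commitIndex=1
Op 9: F3 acks idx 2 -> match: F0=2 F1=1 F2=0 F3=2; commitIndex=2

Answer: 2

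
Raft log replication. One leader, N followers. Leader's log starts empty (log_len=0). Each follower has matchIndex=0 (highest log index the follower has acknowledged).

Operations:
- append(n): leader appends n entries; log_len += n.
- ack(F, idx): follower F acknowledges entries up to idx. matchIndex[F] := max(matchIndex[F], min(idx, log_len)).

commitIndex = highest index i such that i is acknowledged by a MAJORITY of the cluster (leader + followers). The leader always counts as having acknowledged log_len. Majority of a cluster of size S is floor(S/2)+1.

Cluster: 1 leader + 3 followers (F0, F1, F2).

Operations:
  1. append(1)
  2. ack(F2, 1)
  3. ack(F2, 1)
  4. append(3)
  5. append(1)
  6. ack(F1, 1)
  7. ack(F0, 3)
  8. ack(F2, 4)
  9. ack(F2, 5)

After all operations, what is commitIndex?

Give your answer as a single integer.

Answer: 3

Derivation:
Op 1: append 1 -> log_len=1
Op 2: F2 acks idx 1 -> match: F0=0 F1=0 F2=1; commitIndex=0
Op 3: F2 acks idx 1 -> match: F0=0 F1=0 F2=1; commitIndex=0
Op 4: append 3 -> log_len=4
Op 5: append 1 -> log_len=5
Op 6: F1 acks idx 1 -> match: F0=0 F1=1 F2=1; commitIndex=1
Op 7: F0 acks idx 3 -> match: F0=3 F1=1 F2=1; commitIndex=1
Op 8: F2 acks idx 4 -> match: F0=3 F1=1 F2=4; commitIndex=3
Op 9: F2 acks idx 5 -> match: F0=3 F1=1 F2=5; commitIndex=3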